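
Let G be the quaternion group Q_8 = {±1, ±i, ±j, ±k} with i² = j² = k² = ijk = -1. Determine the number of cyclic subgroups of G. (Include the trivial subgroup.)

5

Each element a generates a cyclic subgroup ⟨a⟩; distinct elements may generate the same one (a cyclic group of order d has φ(d) generators).
Cyclic subgroups by order — order 1: 1; order 2: 1; order 4: 3.
Total: 5.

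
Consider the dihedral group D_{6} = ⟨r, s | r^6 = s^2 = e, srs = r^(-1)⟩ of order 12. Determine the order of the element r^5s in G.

2

Computing powers of r^5s: the smallest k with (r^5s)^k = e is k = 2.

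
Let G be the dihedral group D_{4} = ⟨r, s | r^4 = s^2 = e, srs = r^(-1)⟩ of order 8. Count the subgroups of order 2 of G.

|G| = 8 and 2 | 8, so subgroups of order 2 are possible by Lagrange.
The subgroups of order 2 are: {e, r^2}; {e, r^2s}; {e, r^3s}; {e, rs}; … (5 in all).
So G has 5 subgroups of order 2.

5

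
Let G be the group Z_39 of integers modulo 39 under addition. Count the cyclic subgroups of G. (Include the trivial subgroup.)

Each element a generates a cyclic subgroup ⟨a⟩; distinct elements may generate the same one (a cyclic group of order d has φ(d) generators).
Cyclic subgroups by order — order 1: 1; order 3: 1; order 13: 1; order 39: 1.
Total: 4.

4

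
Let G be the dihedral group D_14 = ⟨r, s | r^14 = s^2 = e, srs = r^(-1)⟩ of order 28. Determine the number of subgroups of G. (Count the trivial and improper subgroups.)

|G| = 28, so by Lagrange every subgroup order divides 28. Divisors: 1, 2, 4, 7, 14, 28.
Subgroups by order — order 1: 1; order 2: 15; order 4: 7; order 7: 1; order 14: 3; order 28: 1.
Total: 1 + 15 + 7 + 1 + 3 + 1 = 28.

28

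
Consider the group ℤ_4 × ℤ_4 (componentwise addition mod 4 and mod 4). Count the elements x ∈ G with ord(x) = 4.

An element (a,b) has order lcm(ord(a), ord(b)); count pairs with lcm equal to 4.
Enumerating gives 12 such elements.

12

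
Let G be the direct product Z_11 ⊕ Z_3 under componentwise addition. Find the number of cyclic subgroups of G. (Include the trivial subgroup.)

Group the elements of G by the cyclic subgroup they generate; each cyclic subgroup of order d accounts for φ(d) elements.
Cyclic subgroups by order — order 1: 1; order 3: 1; order 11: 1; order 33: 1.
Total: 4.

4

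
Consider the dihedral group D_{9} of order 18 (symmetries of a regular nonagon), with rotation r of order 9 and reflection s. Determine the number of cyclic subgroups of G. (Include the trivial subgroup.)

12

Each element a generates a cyclic subgroup ⟨a⟩; distinct elements may generate the same one (a cyclic group of order d has φ(d) generators).
Cyclic subgroups by order — order 1: 1; order 2: 9; order 3: 1; order 9: 1.
Total: 12.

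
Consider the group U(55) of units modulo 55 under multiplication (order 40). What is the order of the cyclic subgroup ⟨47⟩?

20

Compute successive powers of 47 mod 55: 47, 9, 38, 26, 12, 14, 53, 16, …; 47^20 ≡ 1 (mod 55).
So |⟨47⟩| = 20.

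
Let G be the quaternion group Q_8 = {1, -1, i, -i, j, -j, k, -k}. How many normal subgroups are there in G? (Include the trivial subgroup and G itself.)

6

G has 6 subgroups. Checking conjugation-invariance by order — order 1: 1/1 normal; order 2: 1/1 normal; order 4: 3/3 normal; order 8: 1/1 normal.
Total normal subgroups: 6.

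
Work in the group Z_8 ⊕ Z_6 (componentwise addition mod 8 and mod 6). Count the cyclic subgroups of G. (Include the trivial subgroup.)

16

A cyclic subgroup of order d is generated by each of its φ(d) elements of order d, so the cyclic subgroups of order d number (#elements of order d)/φ(d).
Cyclic subgroups by order — order 1: 1; order 2: 3; order 3: 1; order 4: 2; order 6: 3; order 8: 2; order 12: 2; order 24: 2.
Total: 16.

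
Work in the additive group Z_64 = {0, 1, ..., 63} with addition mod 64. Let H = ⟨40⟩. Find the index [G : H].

|⟨40⟩| = 8 and |G| = 64.
By Lagrange, [G : H] = |G|/|H| = 64/8 = 8.

8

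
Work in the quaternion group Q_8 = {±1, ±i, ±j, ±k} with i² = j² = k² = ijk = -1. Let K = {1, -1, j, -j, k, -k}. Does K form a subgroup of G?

No

|K| = 6 does not divide |G| = 8, so by Lagrange K is not a subgroup.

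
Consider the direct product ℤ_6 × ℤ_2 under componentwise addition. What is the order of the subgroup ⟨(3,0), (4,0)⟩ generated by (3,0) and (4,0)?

|⟨(3,0)⟩| = 2 and |⟨(4,0)⟩| = 3, so |H| is a multiple of lcm(2, 3) = 6 and divides |G| = 12.
Closing under the operation: H = {(0,0), (1,0), (2,0), (3,0), (4,0), (5,0)}, so |H| = 6.

6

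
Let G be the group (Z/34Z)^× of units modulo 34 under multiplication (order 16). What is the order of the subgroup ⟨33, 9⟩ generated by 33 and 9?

8

|⟨33⟩| = 2 and |⟨9⟩| = 8, so |H| is a multiple of lcm(2, 8) = 8 and divides |G| = 16.
Closing under the operation: H = {1, 9, 13, 15, 19, 21, 25, 33}, so |H| = 8.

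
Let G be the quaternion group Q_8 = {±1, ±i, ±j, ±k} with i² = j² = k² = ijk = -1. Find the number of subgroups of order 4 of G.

|G| = 8 and 4 | 8, so subgroups of order 4 are possible by Lagrange.
The subgroups of order 4 are: {1, -1, i, -i}; {1, -1, j, -j}; {1, -1, k, -k}.
So G has 3 subgroups of order 4.

3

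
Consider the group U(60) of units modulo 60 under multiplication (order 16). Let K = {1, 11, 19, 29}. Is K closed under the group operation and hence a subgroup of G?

|K| = 4 divides |G| = 16, consistent with Lagrange.
K contains the identity, every element's inverse is in K, and K is closed under ·: it is a subgroup.

Yes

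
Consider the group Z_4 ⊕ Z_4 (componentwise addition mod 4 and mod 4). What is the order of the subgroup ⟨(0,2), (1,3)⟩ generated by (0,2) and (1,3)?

8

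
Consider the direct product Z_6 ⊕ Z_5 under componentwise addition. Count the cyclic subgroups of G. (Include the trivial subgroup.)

8

A cyclic subgroup of order d is generated by each of its φ(d) elements of order d, so the cyclic subgroups of order d number (#elements of order d)/φ(d).
Cyclic subgroups by order — order 1: 1; order 2: 1; order 3: 1; order 5: 1; order 6: 1; order 10: 1; order 15: 1; order 30: 1.
Total: 8.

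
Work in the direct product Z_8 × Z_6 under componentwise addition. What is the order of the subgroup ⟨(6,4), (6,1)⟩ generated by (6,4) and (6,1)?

24

|⟨(6,4)⟩| = 12 and |⟨(6,1)⟩| = 12, so |H| is a multiple of lcm(12, 12) = 12 and divides |G| = 48.
Closing under the operation: H = {(0,0), (0,1), (0,2), (0,3), (0,4), (0,5), (2,0), (2,1), (2,2), (2,3), (2,4), (2,5), (4,0), (4,1), (4,2), (4,3), (4,4), (4,5), (6,0), (6,1), (6,2), (6,3), (6,4), (6,5)}, so |H| = 24.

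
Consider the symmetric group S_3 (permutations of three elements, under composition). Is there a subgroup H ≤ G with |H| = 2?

Yes

2 | 6. A subgroup of order 2 is {e, (1 2)}.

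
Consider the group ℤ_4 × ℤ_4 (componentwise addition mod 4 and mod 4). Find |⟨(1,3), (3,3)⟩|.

8

|⟨(1,3)⟩| = 4 and |⟨(3,3)⟩| = 4, so |H| is a multiple of lcm(4, 4) = 4 and divides |G| = 16.
Closing under the operation: H = {(0,0), (0,2), (1,1), (1,3), (2,0), (2,2), (3,1), (3,3)}, so |H| = 8.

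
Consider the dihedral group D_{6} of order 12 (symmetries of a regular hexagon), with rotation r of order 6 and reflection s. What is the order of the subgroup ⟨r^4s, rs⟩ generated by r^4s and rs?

4

|⟨r^4s⟩| = 2 and |⟨rs⟩| = 2, so |H| is a multiple of lcm(2, 2) = 2 and divides |G| = 12.
Closing under the operation: H = {e, r^3, rs, r^4s}, so |H| = 4.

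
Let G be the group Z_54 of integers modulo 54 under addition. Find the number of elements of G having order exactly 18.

6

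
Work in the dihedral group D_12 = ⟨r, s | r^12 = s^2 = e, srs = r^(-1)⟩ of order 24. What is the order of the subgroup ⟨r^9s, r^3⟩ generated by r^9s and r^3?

8

|⟨r^9s⟩| = 2 and |⟨r^3⟩| = 4, so |H| is a multiple of lcm(2, 4) = 4 and divides |G| = 24.
Closing under the operation: H = {e, r^3, r^6, r^9, s, r^3s, r^6s, r^9s}, so |H| = 8.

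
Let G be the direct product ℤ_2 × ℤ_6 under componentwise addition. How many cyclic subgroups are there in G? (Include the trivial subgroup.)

8

Group the elements of G by the cyclic subgroup they generate; each cyclic subgroup of order d accounts for φ(d) elements.
Cyclic subgroups by order — order 1: 1; order 2: 3; order 3: 1; order 6: 3.
Total: 8.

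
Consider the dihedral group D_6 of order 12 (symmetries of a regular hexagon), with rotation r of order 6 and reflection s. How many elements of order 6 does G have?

The elements of order 6 are: r, r^5.
That's 2.

2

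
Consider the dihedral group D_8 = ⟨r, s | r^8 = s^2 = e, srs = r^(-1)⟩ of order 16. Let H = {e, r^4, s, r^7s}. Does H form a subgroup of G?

Closure fails: s · r^4 = r^4s ∉ H. So H is not a subgroup.

No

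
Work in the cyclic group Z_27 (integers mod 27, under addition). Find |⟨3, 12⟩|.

|⟨3⟩| = 9 and |⟨12⟩| = 9, so |H| is a multiple of lcm(9, 9) = 9 and divides |G| = 27.
Closing under the operation: H = {0, 3, 6, 9, 12, 15, 18, 21, 24}, so |H| = 9.

9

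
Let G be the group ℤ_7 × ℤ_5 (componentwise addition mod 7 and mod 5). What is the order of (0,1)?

5

The order of (0,1) in Z_7 × Z_5 is lcm(ord(0) in Z_7, ord(1) in Z_5).
ord(0) = 1 and ord(1) = 5, so |⟨(0,1)⟩| = lcm(1, 5) = 5.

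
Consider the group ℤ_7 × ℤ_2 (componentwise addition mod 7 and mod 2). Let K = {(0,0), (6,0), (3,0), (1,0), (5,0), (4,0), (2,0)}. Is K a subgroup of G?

|K| = 7 divides |G| = 14, consistent with Lagrange.
K contains the identity, every element's inverse is in K, and K is closed under +: it is a subgroup.
In fact K = ⟨(4,0)⟩.

Yes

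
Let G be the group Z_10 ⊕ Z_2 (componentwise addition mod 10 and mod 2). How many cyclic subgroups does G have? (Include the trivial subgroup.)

Group the elements of G by the cyclic subgroup they generate; each cyclic subgroup of order d accounts for φ(d) elements.
Cyclic subgroups by order — order 1: 1; order 2: 3; order 5: 1; order 10: 3.
Total: 8.

8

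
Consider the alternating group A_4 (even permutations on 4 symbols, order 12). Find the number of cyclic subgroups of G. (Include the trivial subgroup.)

8

Group the elements of G by the cyclic subgroup they generate; each cyclic subgroup of order d accounts for φ(d) elements.
Cyclic subgroups by order — order 1: 1; order 2: 3; order 3: 4.
Total: 8.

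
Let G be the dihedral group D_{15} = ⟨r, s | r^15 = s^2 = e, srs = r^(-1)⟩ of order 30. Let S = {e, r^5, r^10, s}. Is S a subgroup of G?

No

|S| = 4 does not divide |G| = 30, so by Lagrange S is not a subgroup.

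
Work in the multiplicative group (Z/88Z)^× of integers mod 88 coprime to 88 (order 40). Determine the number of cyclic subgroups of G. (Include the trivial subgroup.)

Each element a generates a cyclic subgroup ⟨a⟩; distinct elements may generate the same one (a cyclic group of order d has φ(d) generators).
Cyclic subgroups by order — order 1: 1; order 2: 7; order 5: 1; order 10: 7.
Total: 16.

16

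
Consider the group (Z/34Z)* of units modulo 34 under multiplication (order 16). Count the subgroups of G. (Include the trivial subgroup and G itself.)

|G| = 16, so by Lagrange every subgroup order divides 16. Divisors: 1, 2, 4, 8, 16.
Subgroups by order — order 1: 1; order 2: 1; order 4: 1; order 8: 1; order 16: 1.
Total: 1 + 1 + 1 + 1 + 1 = 5.

5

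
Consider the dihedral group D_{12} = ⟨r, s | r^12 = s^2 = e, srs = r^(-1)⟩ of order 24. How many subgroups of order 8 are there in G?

|G| = 24 and 8 | 24, so subgroups of order 8 are possible by Lagrange.
The subgroups of order 8 are: {e, r^3, r^6, r^9, rs, r^4s, r^7s, r^10s}; {e, r^3, r^6, r^9, r^2s, r^5s, r^8s, r^11s}; {e, r^3, r^6, r^9, s, r^3s, r^6s, r^9s}.
So G has 3 subgroups of order 8.

3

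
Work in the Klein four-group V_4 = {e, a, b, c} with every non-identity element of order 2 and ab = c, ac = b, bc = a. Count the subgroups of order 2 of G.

|G| = 4 and 2 | 4, so subgroups of order 2 are possible by Lagrange.
The subgroups of order 2 are: {e, a}; {e, b}; {e, c}.
So G has 3 subgroups of order 2.

3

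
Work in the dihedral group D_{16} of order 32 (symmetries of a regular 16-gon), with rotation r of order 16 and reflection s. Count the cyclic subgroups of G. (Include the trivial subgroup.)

Each element a generates a cyclic subgroup ⟨a⟩; distinct elements may generate the same one (a cyclic group of order d has φ(d) generators).
Cyclic subgroups by order — order 1: 1; order 2: 17; order 4: 1; order 8: 1; order 16: 1.
Total: 21.

21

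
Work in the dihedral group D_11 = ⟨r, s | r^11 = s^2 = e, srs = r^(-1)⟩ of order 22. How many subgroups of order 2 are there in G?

|G| = 22 and 2 | 22, so subgroups of order 2 are possible by Lagrange.
The subgroups of order 2 are: {e, r^10s}; {e, r^2s}; {e, r^3s}; {e, r^4s}; … (11 in all).
So G has 11 subgroups of order 2.

11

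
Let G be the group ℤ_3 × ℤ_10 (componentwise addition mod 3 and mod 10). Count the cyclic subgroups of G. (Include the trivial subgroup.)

8

A cyclic subgroup of order d is generated by each of its φ(d) elements of order d, so the cyclic subgroups of order d number (#elements of order d)/φ(d).
Cyclic subgroups by order — order 1: 1; order 2: 1; order 3: 1; order 5: 1; order 6: 1; order 10: 1; order 15: 1; order 30: 1.
Total: 8.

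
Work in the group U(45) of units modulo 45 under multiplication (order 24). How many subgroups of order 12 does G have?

|G| = 24 and 12 | 24, so subgroups of order 12 are possible by Lagrange.
The subgroups of order 12 are: {1, 4, 11, 14, 16, 19, 26, 29, 31, 34, 41, 44}; {1, 4, 7, 13, 16, 19, 22, 28, 31, 34, 37, 43}; {1, 2, 4, 8, 16, 17, 19, 23, 31, 32, 34, 38}.
So G has 3 subgroups of order 12.

3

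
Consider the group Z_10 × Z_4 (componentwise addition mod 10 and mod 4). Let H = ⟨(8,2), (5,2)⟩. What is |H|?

20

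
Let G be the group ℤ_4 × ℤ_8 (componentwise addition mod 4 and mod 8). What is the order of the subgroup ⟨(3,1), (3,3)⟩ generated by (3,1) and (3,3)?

|⟨(3,1)⟩| = 8 and |⟨(3,3)⟩| = 8, so |H| is a multiple of lcm(8, 8) = 8 and divides |G| = 32.
Closing under the operation: H = {(0,0), (0,2), (0,4), (0,6), (1,1), (1,3), (1,5), (1,7), (2,0), (2,2), (2,4), (2,6), (3,1), (3,3), (3,5), (3,7)}, so |H| = 16.

16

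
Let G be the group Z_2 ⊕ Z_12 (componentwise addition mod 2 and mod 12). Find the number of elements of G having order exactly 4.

4

An element (a,b) has order lcm(ord(a), ord(b)); count pairs with lcm equal to 4.
Enumerating gives 4 such elements.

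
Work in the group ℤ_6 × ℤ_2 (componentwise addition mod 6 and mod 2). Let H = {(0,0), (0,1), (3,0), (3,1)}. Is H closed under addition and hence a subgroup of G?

Yes

|H| = 4 divides |G| = 12, consistent with Lagrange.
H contains the identity, every element's inverse is in H, and H is closed under +: it is a subgroup.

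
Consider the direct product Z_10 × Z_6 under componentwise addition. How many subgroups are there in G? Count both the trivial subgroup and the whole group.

20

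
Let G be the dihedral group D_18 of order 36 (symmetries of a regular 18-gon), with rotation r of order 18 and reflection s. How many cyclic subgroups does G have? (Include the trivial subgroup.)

Each element a generates a cyclic subgroup ⟨a⟩; distinct elements may generate the same one (a cyclic group of order d has φ(d) generators).
Cyclic subgroups by order — order 1: 1; order 2: 19; order 3: 1; order 6: 1; order 9: 1; order 18: 1.
Total: 24.

24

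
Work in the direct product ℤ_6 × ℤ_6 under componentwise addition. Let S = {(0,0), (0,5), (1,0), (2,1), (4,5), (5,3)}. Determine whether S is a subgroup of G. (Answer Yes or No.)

No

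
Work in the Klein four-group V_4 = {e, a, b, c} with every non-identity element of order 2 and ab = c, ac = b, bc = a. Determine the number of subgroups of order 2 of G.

3

|G| = 4 and 2 | 4, so subgroups of order 2 are possible by Lagrange.
The subgroups of order 2 are: {e, a}; {e, b}; {e, c}.
So G has 3 subgroups of order 2.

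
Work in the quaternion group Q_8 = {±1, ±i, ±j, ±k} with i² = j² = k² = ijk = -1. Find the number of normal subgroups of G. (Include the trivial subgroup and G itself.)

6

G has 6 subgroups. Checking conjugation-invariance by order — order 1: 1/1 normal; order 2: 1/1 normal; order 4: 3/3 normal; order 8: 1/1 normal.
Total normal subgroups: 6.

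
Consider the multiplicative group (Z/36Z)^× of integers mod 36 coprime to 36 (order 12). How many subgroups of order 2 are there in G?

|G| = 12 and 2 | 12, so subgroups of order 2 are possible by Lagrange.
The subgroups of order 2 are: {1, 17}; {1, 19}; {1, 35}.
So G has 3 subgroups of order 2.

3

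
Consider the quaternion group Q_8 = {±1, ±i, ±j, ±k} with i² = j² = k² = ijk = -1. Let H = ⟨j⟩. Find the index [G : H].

|⟨j⟩| = 4 and |G| = 8.
By Lagrange, [G : H] = |G|/|H| = 8/4 = 2.

2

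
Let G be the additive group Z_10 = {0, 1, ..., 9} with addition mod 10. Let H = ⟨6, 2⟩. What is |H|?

|⟨6⟩| = 5 and |⟨2⟩| = 5, so |H| is a multiple of lcm(5, 5) = 5 and divides |G| = 10.
Closing under the operation: H = {0, 2, 4, 6, 8}, so |H| = 5.

5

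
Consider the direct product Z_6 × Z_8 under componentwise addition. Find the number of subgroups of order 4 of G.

3

|G| = 48 and 4 | 48, so subgroups of order 4 are possible by Lagrange.
The subgroups of order 4 are: {(0,0), (0,2), (0,4), (0,6)}; {(0,0), (0,4), (3,0), (3,4)}; {(0,0), (0,4), (3,2), (3,6)}.
So G has 3 subgroups of order 4.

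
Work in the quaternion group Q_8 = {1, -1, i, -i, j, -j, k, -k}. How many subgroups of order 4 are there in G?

|G| = 8 and 4 | 8, so subgroups of order 4 are possible by Lagrange.
The subgroups of order 4 are: {1, -1, i, -i}; {1, -1, j, -j}; {1, -1, k, -k}.
So G has 3 subgroups of order 4.

3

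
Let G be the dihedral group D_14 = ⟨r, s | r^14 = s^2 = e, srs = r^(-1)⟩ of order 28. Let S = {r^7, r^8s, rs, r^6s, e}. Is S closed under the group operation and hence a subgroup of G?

No

|S| = 5 does not divide |G| = 28, so by Lagrange S is not a subgroup.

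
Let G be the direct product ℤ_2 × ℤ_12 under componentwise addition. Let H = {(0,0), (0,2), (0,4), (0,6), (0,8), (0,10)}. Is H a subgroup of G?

|H| = 6 divides |G| = 24, consistent with Lagrange.
H contains the identity, every element's inverse is in H, and H is closed under +: it is a subgroup.
In fact H = ⟨(0,2)⟩.

Yes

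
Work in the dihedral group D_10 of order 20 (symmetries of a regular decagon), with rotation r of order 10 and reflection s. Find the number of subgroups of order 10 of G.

|G| = 20 and 10 | 20, so subgroups of order 10 are possible by Lagrange.
The subgroups of order 10 are: {e, r, r^2, r^3, r^4, r^5, r^6, r^7, r^8, r^9}; {e, r^2, r^4, r^6, r^8, s, r^2s, r^4s, r^6s, r^8s}; {e, r^2, r^4, r^6, r^8, rs, r^3s, r^5s, r^7s, r^9s}.
So G has 3 subgroups of order 10.

3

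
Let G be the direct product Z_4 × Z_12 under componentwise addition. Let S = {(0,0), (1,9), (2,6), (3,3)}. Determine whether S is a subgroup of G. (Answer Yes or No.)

|S| = 4 divides |G| = 48, consistent with Lagrange.
S contains the identity, every element's inverse is in S, and S is closed under +: it is a subgroup.
In fact S = ⟨(3,3)⟩.

Yes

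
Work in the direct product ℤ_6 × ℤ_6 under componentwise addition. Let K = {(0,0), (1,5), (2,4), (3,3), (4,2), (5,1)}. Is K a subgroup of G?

Yes

|K| = 6 divides |G| = 36, consistent with Lagrange.
K contains the identity, every element's inverse is in K, and K is closed under +: it is a subgroup.
In fact K = ⟨(1,5)⟩.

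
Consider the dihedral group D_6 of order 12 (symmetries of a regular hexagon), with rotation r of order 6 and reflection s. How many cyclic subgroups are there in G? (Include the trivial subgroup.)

A cyclic subgroup of order d is generated by each of its φ(d) elements of order d, so the cyclic subgroups of order d number (#elements of order d)/φ(d).
Cyclic subgroups by order — order 1: 1; order 2: 7; order 3: 1; order 6: 1.
Total: 10.

10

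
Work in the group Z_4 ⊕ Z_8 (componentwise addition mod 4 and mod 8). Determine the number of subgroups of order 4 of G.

7

|G| = 32 and 4 | 32, so subgroups of order 4 are possible by Lagrange.
The subgroups of order 4 are: {(0,0), (0,2), (0,4), (0,6)}; {(0,0), (0,4), (2,0), (2,4)}; {(0,0), (0,4), (2,2), (2,6)}; {(0,0), (1,0), (2,0), (3,0)}; … (7 in all).
So G has 7 subgroups of order 4.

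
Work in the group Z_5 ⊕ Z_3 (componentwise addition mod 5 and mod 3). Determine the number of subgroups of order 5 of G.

|G| = 15 and 5 | 15, so subgroups of order 5 are possible by Lagrange.
The subgroups of order 5 are: {(0,0), (1,0), (2,0), (3,0), (4,0)}.
So G has 1 subgroup of order 5.

1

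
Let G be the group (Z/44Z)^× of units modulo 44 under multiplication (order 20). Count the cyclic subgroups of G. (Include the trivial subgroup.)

Each element a generates a cyclic subgroup ⟨a⟩; distinct elements may generate the same one (a cyclic group of order d has φ(d) generators).
Cyclic subgroups by order — order 1: 1; order 2: 3; order 5: 1; order 10: 3.
Total: 8.

8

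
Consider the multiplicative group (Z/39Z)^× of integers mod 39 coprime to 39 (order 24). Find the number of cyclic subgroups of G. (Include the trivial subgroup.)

Each element a generates a cyclic subgroup ⟨a⟩; distinct elements may generate the same one (a cyclic group of order d has φ(d) generators).
Cyclic subgroups by order — order 1: 1; order 2: 3; order 3: 1; order 4: 2; order 6: 3; order 12: 2.
Total: 12.

12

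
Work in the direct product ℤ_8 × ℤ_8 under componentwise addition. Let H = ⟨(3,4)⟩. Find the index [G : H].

|⟨(3,4)⟩| = 8 and |G| = 64.
By Lagrange, [G : H] = |G|/|H| = 64/8 = 8.

8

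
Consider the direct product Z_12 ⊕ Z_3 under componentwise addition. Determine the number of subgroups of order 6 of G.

|G| = 36 and 6 | 36, so subgroups of order 6 are possible by Lagrange.
The subgroups of order 6 are: {(0,0), (0,1), (0,2), (6,0), (6,1), (6,2)}; {(0,0), (2,0), (4,0), (6,0), (8,0), (10,0)}; {(0,0), (2,2), (4,1), (6,0), (8,2), (10,1)}; {(0,0), (2,1), (4,2), (6,0), (8,1), (10,2)}.
So G has 4 subgroups of order 6.

4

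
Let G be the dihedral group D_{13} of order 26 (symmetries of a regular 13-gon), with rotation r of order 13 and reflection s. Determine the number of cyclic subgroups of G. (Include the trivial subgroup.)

15

Each element a generates a cyclic subgroup ⟨a⟩; distinct elements may generate the same one (a cyclic group of order d has φ(d) generators).
Cyclic subgroups by order — order 1: 1; order 2: 13; order 13: 1.
Total: 15.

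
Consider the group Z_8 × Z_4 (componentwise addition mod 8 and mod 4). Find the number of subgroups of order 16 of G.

|G| = 32 and 16 | 32, so subgroups of order 16 are possible by Lagrange.
The subgroups of order 16 are: {(0,0), (0,1), (0,2), (0,3), (2,0), (2,1), (2,2), (2,3), (4,0), (4,1), (4,2), (4,3), (6,0), (6,1), (6,2), (6,3)}; {(0,0), (0,2), (1,0), (1,2), (2,0), (2,2), (3,0), (3,2), (4,0), (4,2), (5,0), (5,2), (6,0), (6,2), (7,0), (7,2)}; {(0,0), (0,2), (1,1), (1,3), (2,0), (2,2), (3,1), (3,3), (4,0), (4,2), (5,1), (5,3), (6,0), (6,2), (7,1), (7,3)}.
So G has 3 subgroups of order 16.

3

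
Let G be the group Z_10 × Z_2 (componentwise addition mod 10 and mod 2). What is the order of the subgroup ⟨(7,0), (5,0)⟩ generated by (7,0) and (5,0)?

10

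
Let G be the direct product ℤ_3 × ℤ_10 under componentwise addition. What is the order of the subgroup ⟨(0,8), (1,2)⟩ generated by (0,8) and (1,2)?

|⟨(0,8)⟩| = 5 and |⟨(1,2)⟩| = 15, so |H| is a multiple of lcm(5, 15) = 15 and divides |G| = 30.
Closing under the operation: H = {(0,0), (0,2), (0,4), (0,6), (0,8), (1,0), (1,2), (1,4), (1,6), (1,8), (2,0), (2,2), (2,4), (2,6), (2,8)}, so |H| = 15.

15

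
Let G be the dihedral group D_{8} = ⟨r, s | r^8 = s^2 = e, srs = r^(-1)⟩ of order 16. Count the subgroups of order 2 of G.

9

|G| = 16 and 2 | 16, so subgroups of order 2 are possible by Lagrange.
The subgroups of order 2 are: {e, r^2s}; {e, r^3s}; {e, r^4}; {e, r^4s}; … (9 in all).
So G has 9 subgroups of order 2.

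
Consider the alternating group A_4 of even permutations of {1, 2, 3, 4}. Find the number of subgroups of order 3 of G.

|G| = 12 and 3 | 12, so subgroups of order 3 are possible by Lagrange.
The subgroups of order 3 are: {e, (1 2 3), (1 3 2)}; {e, (1 2 4), (1 4 2)}; {e, (1 3 4), (1 4 3)}; {e, (2 3 4), (2 4 3)}.
So G has 4 subgroups of order 3.

4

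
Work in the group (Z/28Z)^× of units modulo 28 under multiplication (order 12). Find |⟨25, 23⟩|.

|⟨25⟩| = 3 and |⟨23⟩| = 6, so |H| is a multiple of lcm(3, 6) = 6 and divides |G| = 12.
Closing under the operation: H = {1, 9, 11, 15, 23, 25}, so |H| = 6.

6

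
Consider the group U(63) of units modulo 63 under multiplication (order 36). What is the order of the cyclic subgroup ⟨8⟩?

2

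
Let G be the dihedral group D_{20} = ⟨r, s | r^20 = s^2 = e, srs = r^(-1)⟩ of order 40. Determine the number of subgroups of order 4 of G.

11

|G| = 40 and 4 | 40, so subgroups of order 4 are possible by Lagrange.
The subgroups of order 4 are: {e, r^10, s, r^10s}; {e, r^10, rs, r^11s}; {e, r^10, r^2s, r^12s}; {e, r^10, r^3s, r^13s}; … (11 in all).
So G has 11 subgroups of order 4.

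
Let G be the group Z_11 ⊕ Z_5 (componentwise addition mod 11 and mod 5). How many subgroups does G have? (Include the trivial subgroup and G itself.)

4

|G| = 55, so by Lagrange every subgroup order divides 55. Divisors: 1, 5, 11, 55.
Subgroups by order — order 1: 1; order 5: 1; order 11: 1; order 55: 1.
Total: 1 + 1 + 1 + 1 = 4.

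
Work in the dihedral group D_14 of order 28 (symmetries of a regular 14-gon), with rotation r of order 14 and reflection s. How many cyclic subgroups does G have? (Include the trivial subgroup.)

18

Each element a generates a cyclic subgroup ⟨a⟩; distinct elements may generate the same one (a cyclic group of order d has φ(d) generators).
Cyclic subgroups by order — order 1: 1; order 2: 15; order 7: 1; order 14: 1.
Total: 18.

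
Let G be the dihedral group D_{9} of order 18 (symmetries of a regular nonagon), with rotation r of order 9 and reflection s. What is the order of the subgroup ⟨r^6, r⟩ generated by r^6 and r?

9

|⟨r^6⟩| = 3 and |⟨r⟩| = 9, so |H| is a multiple of lcm(3, 9) = 9 and divides |G| = 18.
Closing under the operation: H = {e, r, r^2, r^3, r^4, r^5, r^6, r^7, r^8}, so |H| = 9.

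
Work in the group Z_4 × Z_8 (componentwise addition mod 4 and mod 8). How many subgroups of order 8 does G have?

|G| = 32 and 8 | 32, so subgroups of order 8 are possible by Lagrange.
The subgroups of order 8 are: {(0,0), (0,1), (0,2), (0,3), (0,4), (0,5), (0,6), (0,7)}; {(0,0), (0,2), (0,4), (0,6), (2,0), (2,2), (2,4), (2,6)}; {(0,0), (0,2), (0,4), (0,6), (2,1), (2,3), (2,5), (2,7)}; {(0,0), (0,4), (1,0), (1,4), (2,0), (2,4), (3,0), (3,4)}; … (7 in all).
So G has 7 subgroups of order 8.

7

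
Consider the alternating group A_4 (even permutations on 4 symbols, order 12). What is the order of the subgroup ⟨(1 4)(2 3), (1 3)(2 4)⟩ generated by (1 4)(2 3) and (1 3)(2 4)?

4

|⟨(1 4)(2 3)⟩| = 2 and |⟨(1 3)(2 4)⟩| = 2, so |H| is a multiple of lcm(2, 2) = 2 and divides |G| = 12.
Closing under the operation: H = {e, (1 2)(3 4), (1 3)(2 4), (1 4)(2 3)}, so |H| = 4.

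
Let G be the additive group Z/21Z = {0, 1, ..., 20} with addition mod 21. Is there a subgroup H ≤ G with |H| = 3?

Yes

3 | 21. A subgroup of order 3 is {0, 7, 14}.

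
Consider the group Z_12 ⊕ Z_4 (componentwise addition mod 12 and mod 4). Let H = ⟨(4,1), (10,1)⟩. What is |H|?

24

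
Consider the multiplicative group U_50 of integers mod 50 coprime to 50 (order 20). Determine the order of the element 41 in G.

5

Compute successive powers of 41 mod 50: 41, 31, 21, 11, 1; 41^5 ≡ 1 (mod 50).
So |⟨41⟩| = 5.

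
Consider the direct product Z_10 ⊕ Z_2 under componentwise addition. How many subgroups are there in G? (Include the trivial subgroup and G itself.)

10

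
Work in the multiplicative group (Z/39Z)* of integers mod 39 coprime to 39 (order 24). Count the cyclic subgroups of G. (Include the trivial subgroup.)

Each element a generates a cyclic subgroup ⟨a⟩; distinct elements may generate the same one (a cyclic group of order d has φ(d) generators).
Cyclic subgroups by order — order 1: 1; order 2: 3; order 3: 1; order 4: 2; order 6: 3; order 12: 2.
Total: 12.

12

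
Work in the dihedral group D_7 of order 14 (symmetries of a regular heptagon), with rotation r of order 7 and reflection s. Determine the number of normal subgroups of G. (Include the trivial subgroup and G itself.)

3

G has 10 subgroups. Checking conjugation-invariance by order — order 1: 1/1 normal; order 2: 0/7 normal; order 7: 1/1 normal; order 14: 1/1 normal.
Total normal subgroups: 3.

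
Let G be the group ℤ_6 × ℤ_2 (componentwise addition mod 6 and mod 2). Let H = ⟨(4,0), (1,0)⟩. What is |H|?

|⟨(4,0)⟩| = 3 and |⟨(1,0)⟩| = 6, so |H| is a multiple of lcm(3, 6) = 6 and divides |G| = 12.
Closing under the operation: H = {(0,0), (1,0), (2,0), (3,0), (4,0), (5,0)}, so |H| = 6.

6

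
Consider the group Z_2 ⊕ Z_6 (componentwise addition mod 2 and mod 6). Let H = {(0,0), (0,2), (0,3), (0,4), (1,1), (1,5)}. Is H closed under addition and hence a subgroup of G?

Closure fails: (0,2) + (1,1) = (1,3) ∉ H. So H is not a subgroup.

No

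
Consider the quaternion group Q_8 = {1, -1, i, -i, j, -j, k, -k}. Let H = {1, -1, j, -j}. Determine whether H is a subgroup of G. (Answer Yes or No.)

|H| = 4 divides |G| = 8, consistent with Lagrange.
H contains the identity, every element's inverse is in H, and H is closed under ·: it is a subgroup.
In fact H = ⟨j⟩.

Yes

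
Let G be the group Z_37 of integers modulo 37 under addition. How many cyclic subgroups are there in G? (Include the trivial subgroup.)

Group the elements of G by the cyclic subgroup they generate; each cyclic subgroup of order d accounts for φ(d) elements.
Cyclic subgroups by order — order 1: 1; order 37: 1.
Total: 2.

2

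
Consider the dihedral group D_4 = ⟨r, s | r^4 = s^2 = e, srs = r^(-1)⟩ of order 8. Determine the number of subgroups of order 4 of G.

|G| = 8 and 4 | 8, so subgroups of order 4 are possible by Lagrange.
The subgroups of order 4 are: {e, r, r^2, r^3}; {e, r^2, s, r^2s}; {e, r^2, rs, r^3s}.
So G has 3 subgroups of order 4.

3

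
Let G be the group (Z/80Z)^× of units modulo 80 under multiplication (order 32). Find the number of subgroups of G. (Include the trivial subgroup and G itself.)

|G| = 32, so by Lagrange every subgroup order divides 32. Divisors: 1, 2, 4, 8, 16, 32.
Subgroups by order — order 1: 1; order 2: 7; order 4: 19; order 8: 19; order 16: 7; order 32: 1.
Total: 1 + 7 + 19 + 19 + 7 + 1 = 54.

54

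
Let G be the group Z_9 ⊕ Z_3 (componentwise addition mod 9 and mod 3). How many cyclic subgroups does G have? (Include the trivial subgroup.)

8

Group the elements of G by the cyclic subgroup they generate; each cyclic subgroup of order d accounts for φ(d) elements.
Cyclic subgroups by order — order 1: 1; order 3: 4; order 9: 3.
Total: 8.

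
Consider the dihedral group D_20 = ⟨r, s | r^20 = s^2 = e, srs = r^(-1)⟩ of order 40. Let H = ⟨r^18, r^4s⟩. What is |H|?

|⟨r^18⟩| = 10 and |⟨r^4s⟩| = 2, so |H| is a multiple of lcm(10, 2) = 10 and divides |G| = 40.
Closing under the operation: H = {e, r^2, r^4, r^6, r^8, r^10, r^12, r^14, r^16, r^18, s, r^2s, r^4s, r^6s, r^8s, r^10s, r^12s, r^14s, r^16s, r^18s}, so |H| = 20.

20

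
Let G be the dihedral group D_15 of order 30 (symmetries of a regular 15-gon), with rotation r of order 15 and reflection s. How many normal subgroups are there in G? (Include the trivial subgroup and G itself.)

5

G has 28 subgroups. Checking conjugation-invariance by order — order 1: 1/1 normal; order 2: 0/15 normal; order 3: 1/1 normal; order 5: 1/1 normal; order 6: 0/5 normal; order 10: 0/3 normal; order 15: 1/1 normal; order 30: 1/1 normal.
Total normal subgroups: 5.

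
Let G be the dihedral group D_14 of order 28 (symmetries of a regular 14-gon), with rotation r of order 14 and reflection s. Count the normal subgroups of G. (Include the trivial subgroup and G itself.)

7

G has 28 subgroups. Checking conjugation-invariance by order — order 1: 1/1 normal; order 2: 1/15 normal; order 4: 0/7 normal; order 7: 1/1 normal; order 14: 3/3 normal; order 28: 1/1 normal.
Total normal subgroups: 7.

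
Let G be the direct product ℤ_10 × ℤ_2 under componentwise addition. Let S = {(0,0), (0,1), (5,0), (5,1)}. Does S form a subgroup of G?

Yes

|S| = 4 divides |G| = 20, consistent with Lagrange.
S contains the identity, every element's inverse is in S, and S is closed under +: it is a subgroup.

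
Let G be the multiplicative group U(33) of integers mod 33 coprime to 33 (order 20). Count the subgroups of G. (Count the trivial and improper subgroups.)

|G| = 20, so by Lagrange every subgroup order divides 20. Divisors: 1, 2, 4, 5, 10, 20.
Subgroups by order — order 1: 1; order 2: 3; order 4: 1; order 5: 1; order 10: 3; order 20: 1.
Total: 1 + 3 + 1 + 1 + 3 + 1 = 10.

10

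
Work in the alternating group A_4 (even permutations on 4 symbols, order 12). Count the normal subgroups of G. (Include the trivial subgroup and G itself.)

3

G has 10 subgroups. Checking conjugation-invariance by order — order 1: 1/1 normal; order 2: 0/3 normal; order 3: 0/4 normal; order 4: 1/1 normal; order 12: 1/1 normal.
Total normal subgroups: 3.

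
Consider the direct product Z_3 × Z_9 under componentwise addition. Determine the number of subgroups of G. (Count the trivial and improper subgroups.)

10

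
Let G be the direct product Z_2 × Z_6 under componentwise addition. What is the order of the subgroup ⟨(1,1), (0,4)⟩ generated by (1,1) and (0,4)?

|⟨(1,1)⟩| = 6 and |⟨(0,4)⟩| = 3, so |H| is a multiple of lcm(6, 3) = 6 and divides |G| = 12.
Closing under the operation: H = {(0,0), (0,2), (0,4), (1,1), (1,3), (1,5)}, so |H| = 6.

6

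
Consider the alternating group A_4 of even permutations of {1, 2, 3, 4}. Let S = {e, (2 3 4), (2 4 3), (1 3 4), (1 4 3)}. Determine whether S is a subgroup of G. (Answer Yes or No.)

|S| = 5 does not divide |G| = 12, so by Lagrange S is not a subgroup.

No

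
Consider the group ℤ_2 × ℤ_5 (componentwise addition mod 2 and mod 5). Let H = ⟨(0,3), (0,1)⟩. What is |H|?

5

|⟨(0,3)⟩| = 5 and |⟨(0,1)⟩| = 5, so |H| is a multiple of lcm(5, 5) = 5 and divides |G| = 10.
Closing under the operation: H = {(0,0), (0,1), (0,2), (0,3), (0,4)}, so |H| = 5.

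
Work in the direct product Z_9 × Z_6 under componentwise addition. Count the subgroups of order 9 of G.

4

|G| = 54 and 9 | 54, so subgroups of order 9 are possible by Lagrange.
The subgroups of order 9 are: {(0,0), (0,2), (0,4), (3,0), (3,2), (3,4), (6,0), (6,2), (6,4)}; {(0,0), (1,0), (2,0), (3,0), (4,0), (5,0), (6,0), (7,0), (8,0)}; {(0,0), (1,2), (2,4), (3,0), (4,2), (5,4), (6,0), (7,2), (8,4)}; {(0,0), (1,4), (2,2), (3,0), (4,4), (5,2), (6,0), (7,4), (8,2)}.
So G has 4 subgroups of order 9.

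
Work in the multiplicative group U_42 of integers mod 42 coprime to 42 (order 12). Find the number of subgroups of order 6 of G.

|G| = 12 and 6 | 12, so subgroups of order 6 are possible by Lagrange.
The subgroups of order 6 are: {1, 11, 23, 25, 29, 37}; {1, 13, 19, 25, 31, 37}; {1, 5, 17, 25, 37, 41}.
So G has 3 subgroups of order 6.

3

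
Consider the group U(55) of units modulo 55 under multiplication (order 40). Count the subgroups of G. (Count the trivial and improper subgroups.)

16

|G| = 40, so by Lagrange every subgroup order divides 40. Divisors: 1, 2, 4, 5, 8, 10, 20, 40.
Subgroups by order — order 1: 1; order 2: 3; order 4: 3; order 5: 1; order 8: 1; order 10: 3; order 20: 3; order 40: 1.
Total: 1 + 3 + 3 + 1 + 1 + 3 + 3 + 1 = 16.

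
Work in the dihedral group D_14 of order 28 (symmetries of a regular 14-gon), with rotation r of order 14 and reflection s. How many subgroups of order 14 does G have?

|G| = 28 and 14 | 28, so subgroups of order 14 are possible by Lagrange.
The subgroups of order 14 are: {e, r, r^2, r^3, r^4, r^5, r^6, r^7, r^8, r^9, r^10, r^11, r^12, r^13}; {e, r^2, r^4, r^6, r^8, r^10, r^12, s, r^2s, r^4s, r^6s, r^8s, r^10s, r^12s}; {e, r^2, r^4, r^6, r^8, r^10, r^12, rs, r^3s, r^5s, r^7s, r^9s, r^11s, r^13s}.
So G has 3 subgroups of order 14.

3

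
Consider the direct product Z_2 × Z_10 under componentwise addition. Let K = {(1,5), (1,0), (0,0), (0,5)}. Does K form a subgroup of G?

|K| = 4 divides |G| = 20, consistent with Lagrange.
K contains the identity, every element's inverse is in K, and K is closed under +: it is a subgroup.

Yes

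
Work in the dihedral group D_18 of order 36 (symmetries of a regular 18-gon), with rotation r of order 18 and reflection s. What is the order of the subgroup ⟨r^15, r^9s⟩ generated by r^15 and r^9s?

|⟨r^15⟩| = 6 and |⟨r^9s⟩| = 2, so |H| is a multiple of lcm(6, 2) = 6 and divides |G| = 36.
Closing under the operation: H = {e, r^3, r^6, r^9, r^12, r^15, s, r^3s, r^6s, r^9s, r^12s, r^15s}, so |H| = 12.

12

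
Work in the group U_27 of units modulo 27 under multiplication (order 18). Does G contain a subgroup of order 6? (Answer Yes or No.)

Yes

6 | 18. A subgroup of order 6 is {1, 8, 10, 17, 19, 26}.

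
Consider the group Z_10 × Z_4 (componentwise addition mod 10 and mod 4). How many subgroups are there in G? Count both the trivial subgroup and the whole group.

16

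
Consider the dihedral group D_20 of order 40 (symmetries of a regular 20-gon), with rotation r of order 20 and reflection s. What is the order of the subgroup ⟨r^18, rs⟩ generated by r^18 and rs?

20

|⟨r^18⟩| = 10 and |⟨rs⟩| = 2, so |H| is a multiple of lcm(10, 2) = 10 and divides |G| = 40.
Closing under the operation: H = {e, r^2, r^4, r^6, r^8, r^10, r^12, r^14, r^16, r^18, rs, r^3s, r^5s, r^7s, r^9s, r^11s, r^13s, r^15s, r^17s, r^19s}, so |H| = 20.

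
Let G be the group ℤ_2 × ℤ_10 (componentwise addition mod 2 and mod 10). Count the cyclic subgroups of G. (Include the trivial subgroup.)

8

Each element a generates a cyclic subgroup ⟨a⟩; distinct elements may generate the same one (a cyclic group of order d has φ(d) generators).
Cyclic subgroups by order — order 1: 1; order 2: 3; order 5: 1; order 10: 3.
Total: 8.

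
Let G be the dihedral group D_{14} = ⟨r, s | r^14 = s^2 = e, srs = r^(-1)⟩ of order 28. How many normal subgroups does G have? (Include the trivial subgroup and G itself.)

7

G has 28 subgroups. Checking conjugation-invariance by order — order 1: 1/1 normal; order 2: 1/15 normal; order 4: 0/7 normal; order 7: 1/1 normal; order 14: 3/3 normal; order 28: 1/1 normal.
Total normal subgroups: 7.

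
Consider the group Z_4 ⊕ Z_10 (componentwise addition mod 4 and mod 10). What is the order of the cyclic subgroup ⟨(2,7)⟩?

10

The order of (2,7) in Z_4 × Z_10 is lcm(ord(2) in Z_4, ord(7) in Z_10).
ord(2) = 2 and ord(7) = 10, so |⟨(2,7)⟩| = lcm(2, 10) = 10.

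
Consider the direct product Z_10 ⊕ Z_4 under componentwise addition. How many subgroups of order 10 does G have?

|G| = 40 and 10 | 40, so subgroups of order 10 are possible by Lagrange.
The subgroups of order 10 are: {(0,0), (0,2), (2,0), (2,2), (4,0), (4,2), (6,0), (6,2), (8,0), (8,2)}; {(0,0), (1,0), (2,0), (3,0), (4,0), (5,0), (6,0), (7,0), (8,0), (9,0)}; {(0,0), (1,2), (2,0), (3,2), (4,0), (5,2), (6,0), (7,2), (8,0), (9,2)}.
So G has 3 subgroups of order 10.

3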